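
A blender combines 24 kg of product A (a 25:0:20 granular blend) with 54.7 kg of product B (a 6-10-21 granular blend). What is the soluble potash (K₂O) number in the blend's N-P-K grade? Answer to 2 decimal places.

20.70% K₂O

Total mass = 24 + 54.7 = 78.7 kg.
K₂O mass = 20%×24 + 21%×54.7 = 16.287 kg.
% K₂O = 16.287 / 78.7 = 20.695%.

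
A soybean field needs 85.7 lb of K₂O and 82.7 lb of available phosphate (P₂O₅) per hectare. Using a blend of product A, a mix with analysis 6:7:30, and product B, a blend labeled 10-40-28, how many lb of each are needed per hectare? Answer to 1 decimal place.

110.8 lb product A, 187.4 lb product B

Let a = lb of product A, b = lb of product B (per hectare).
K₂O: 0.3·a + 0.28·b = 85.7
P₂O₅: 0.07·a + 0.4·b = 82.7
Eliminate b: (row1) − 0.28/0.4·(row2) → 0.251·a = 27.81, so a = 110.797.
Then b = (82.7 − 0.07·110.797) / 0.4 = 187.361.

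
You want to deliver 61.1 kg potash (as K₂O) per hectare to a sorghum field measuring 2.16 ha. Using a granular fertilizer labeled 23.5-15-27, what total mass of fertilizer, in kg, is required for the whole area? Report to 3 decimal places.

Product per hectare = 61.1 / 27% = 226.296 kg.
Total product = 226.296 × 2.16 = 488.8 kg.

488.800 kg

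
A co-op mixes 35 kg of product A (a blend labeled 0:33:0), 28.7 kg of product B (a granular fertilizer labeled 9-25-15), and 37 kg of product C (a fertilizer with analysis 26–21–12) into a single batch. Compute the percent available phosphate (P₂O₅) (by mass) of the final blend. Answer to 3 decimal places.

Total mass = 35 + 28.7 + 37 = 100.7 kg.
P₂O₅ mass = 33%×35 + 25%×28.7 + 21%×37 = 26.495 kg.
% P₂O₅ = 26.495 / 100.7 = 26.3108%.

26.311% P₂O₅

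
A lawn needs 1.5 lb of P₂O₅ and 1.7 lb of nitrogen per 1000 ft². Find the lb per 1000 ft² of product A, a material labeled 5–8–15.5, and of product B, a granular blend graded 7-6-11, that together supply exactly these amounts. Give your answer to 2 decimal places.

Let a = lb of product A, b = lb of product B (per 1000 ft²).
P₂O₅: 0.08·a + 0.06·b = 1.5
N: 0.05·a + 0.07·b = 1.7
Solving simultaneously: a = 1.15385, b = 23.4615.

1.15 lb product A, 23.46 lb product B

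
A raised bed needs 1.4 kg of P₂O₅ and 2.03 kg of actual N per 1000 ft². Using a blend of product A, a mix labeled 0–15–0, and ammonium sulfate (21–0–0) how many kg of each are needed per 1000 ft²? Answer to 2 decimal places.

9.33 kg product A, 9.67 kg ammonium sulfate

Per-1000 ft² balance (a = product A, b = ammonium sulfate):
P₂O₅: 0.15·a + 0·b = 1.4
N: 0·a + 0.21·b = 2.03
Solving simultaneously: a = 9.33333, b = 9.66667.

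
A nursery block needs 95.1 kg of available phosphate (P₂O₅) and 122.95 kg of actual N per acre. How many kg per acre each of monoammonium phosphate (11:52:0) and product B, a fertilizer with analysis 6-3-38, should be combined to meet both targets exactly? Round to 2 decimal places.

With a, b = kg per acre of monoammonium phosphate and product B:
P₂O₅: 0.52·a + 0.03·b = 95.1
N: 0.11·a + 0.06·b = 122.95
Eliminate a: (row1) − 0.52/0.11·(row2) → -0.253636·b = -486.118, so b = 1916.59498.
Back-substitute: a = (95.1 − 0.03·1916.59498) / 0.52 = 72.3118.

72.31 kg monoammonium phosphate, 1916.59 kg product B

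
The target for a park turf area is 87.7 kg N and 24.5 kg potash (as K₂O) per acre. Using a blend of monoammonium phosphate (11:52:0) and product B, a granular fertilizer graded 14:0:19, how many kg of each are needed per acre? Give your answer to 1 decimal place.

633.2 kg monoammonium phosphate, 128.9 kg product B

With a, b = kg per acre of monoammonium phosphate and product B:
N: 0.11·a + 0.14·b = 87.7
K₂O: 0·a + 0.19·b = 24.5
Solving simultaneously: a = 633.158, b = 128.947.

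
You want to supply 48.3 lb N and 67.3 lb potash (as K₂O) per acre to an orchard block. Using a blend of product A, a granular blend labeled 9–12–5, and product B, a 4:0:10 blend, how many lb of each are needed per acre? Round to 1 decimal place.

Let a = lb of product A, b = lb of product B (per acre).
N: 0.09·a + 0.04·b = 48.3
K₂O: 0.05·a + 0.1·b = 67.3
Solving simultaneously: a = 305.429, b = 520.286.

305.4 lb product A, 520.3 lb product B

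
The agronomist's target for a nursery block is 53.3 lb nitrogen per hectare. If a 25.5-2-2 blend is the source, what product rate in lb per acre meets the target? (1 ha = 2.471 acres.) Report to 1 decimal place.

Product per hectare = 53.3 / 25.5% = 209.02 lb.
Convert to per acre: 209.02 × 0.404694 = 84.5891 lb.

84.6 lb of product per acre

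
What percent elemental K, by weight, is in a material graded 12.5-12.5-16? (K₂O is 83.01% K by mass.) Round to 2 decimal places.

13.28% K

%K = 16 × 0.8301 = 13.2816%.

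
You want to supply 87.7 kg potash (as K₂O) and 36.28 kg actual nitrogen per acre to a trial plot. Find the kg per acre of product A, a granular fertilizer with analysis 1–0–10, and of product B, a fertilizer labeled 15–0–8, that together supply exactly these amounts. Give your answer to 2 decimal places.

Let a = kg of product A, b = kg of product B (per acre).
K₂O: 0.1·a + 0.08·b = 87.7
N: 0.01·a + 0.15·b = 36.28
From row1: a = (87.7 − 0.08·b) / 0.1.
Into row2: 0.01·(87.7 − 0.08·b)/0.1 + 0.15·b = 36.28 → b = 193.732, a = 722.014.

722.01 kg product A, 193.73 kg product B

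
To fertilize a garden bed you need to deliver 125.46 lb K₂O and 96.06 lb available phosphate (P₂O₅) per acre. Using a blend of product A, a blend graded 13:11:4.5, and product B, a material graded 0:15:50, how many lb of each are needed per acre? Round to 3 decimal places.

Let a = lb of product A, b = lb of product B (per acre).
K₂O: 0.045·a + 0.5·b = 125.46
P₂O₅: 0.11·a + 0.15·b = 96.06
From row1: a = (125.46 − 0.5·b) / 0.045.
Into row2: 0.11·(125.46 − 0.5·b)/0.045 + 0.15·b = 96.06 → b = 196.4332, a = 605.4093.

605.409 lb product A, 196.433 lb product B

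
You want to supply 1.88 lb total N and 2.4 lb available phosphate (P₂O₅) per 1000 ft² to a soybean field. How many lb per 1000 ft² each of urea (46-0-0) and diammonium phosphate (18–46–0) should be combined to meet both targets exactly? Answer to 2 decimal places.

2.05 lb urea, 5.22 lb diammonium phosphate

With a, b = lb per 1000 ft² of urea and diammonium phosphate:
N: 0.46·a + 0.18·b = 1.88
P₂O₅: 0·a + 0.46·b = 2.4
Solving simultaneously: a = 2.04537, b = 5.21739.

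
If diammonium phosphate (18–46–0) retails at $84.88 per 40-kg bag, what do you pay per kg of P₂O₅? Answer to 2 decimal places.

$4.61 per kg P₂O₅

P₂O₅ in bag = 40 × 46% = 18.4 kg.
Cost per kg P₂O₅ = $84.88 / 18.4 = $4.6130.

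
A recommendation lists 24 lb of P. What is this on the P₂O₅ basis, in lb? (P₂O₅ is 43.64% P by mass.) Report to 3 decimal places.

P₂O₅ = 24 / 0.4364 = 54.9954 lb.

54.995 lb P₂O₅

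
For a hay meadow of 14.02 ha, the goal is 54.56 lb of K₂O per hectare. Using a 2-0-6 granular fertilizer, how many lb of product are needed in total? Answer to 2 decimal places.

12748.85 lb

Product per hectare = 54.56 / 6% = 909.333 lb.
Total product = 909.333 × 14.02 = 12748.853 lb.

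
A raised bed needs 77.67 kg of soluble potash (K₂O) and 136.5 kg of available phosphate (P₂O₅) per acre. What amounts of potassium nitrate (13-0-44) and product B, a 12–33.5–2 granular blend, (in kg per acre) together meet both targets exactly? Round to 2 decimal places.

With a, b = kg per acre of potassium nitrate and product B:
K₂O: 0.44·a + 0.02·b = 77.67
P₂O₅: 0·a + 0.335·b = 136.5
Solving simultaneously: a = 158.002, b = 407.463.

158.00 kg potassium nitrate, 407.46 kg product B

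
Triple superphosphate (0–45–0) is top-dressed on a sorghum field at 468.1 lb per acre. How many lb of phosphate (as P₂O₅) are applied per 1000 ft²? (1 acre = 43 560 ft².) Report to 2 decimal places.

4.84 lb P₂O₅ per thousand sq ft

P₂O₅ per acre = 468.1 × 45% = 210.645 lb.
Convert to per 1000 ft²: 210.645 × 0.0229568 = 4.83574 lb.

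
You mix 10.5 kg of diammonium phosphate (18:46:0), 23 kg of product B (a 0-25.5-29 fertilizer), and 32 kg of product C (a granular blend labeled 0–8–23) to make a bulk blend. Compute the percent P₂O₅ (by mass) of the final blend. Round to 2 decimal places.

20.24% P₂O₅

Total mass = 10.5 + 23 + 32 = 65.5 kg.
P₂O₅ mass = 46%×10.5 + 25.5%×23 + 8%×32 = 13.255 kg.
% P₂O₅ = 13.255 / 65.5 = 20.2366%.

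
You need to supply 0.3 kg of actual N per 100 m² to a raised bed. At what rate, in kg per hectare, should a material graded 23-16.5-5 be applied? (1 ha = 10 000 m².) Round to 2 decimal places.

130.43 kg of product per hectare

Product per 100 m² = 0.3 / 23% = 1.30435 kg.
Convert to per hectare: 1.30435 × 100 = 130.4348 kg.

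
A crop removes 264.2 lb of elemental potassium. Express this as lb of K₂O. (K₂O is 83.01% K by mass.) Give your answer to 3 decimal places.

K₂O = 264.2 / 0.8301 = 318.2749 lb.

318.275 lb K₂O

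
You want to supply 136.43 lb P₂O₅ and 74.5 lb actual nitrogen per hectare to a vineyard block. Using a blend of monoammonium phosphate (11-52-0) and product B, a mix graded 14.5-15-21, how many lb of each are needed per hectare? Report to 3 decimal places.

With a, b = lb per hectare of monoammonium phosphate and product B:
P₂O₅: 0.52·a + 0.15·b = 136.43
N: 0.11·a + 0.145·b = 74.5
Eliminate b: (row1) − 0.15/0.145·(row2) → 0.406207·a = 59.361, so a = 146.13497.
Then b = (74.5 − 0.11·146.13497) / 0.145 = 402.9321.

146.135 lb monoammonium phosphate, 402.932 lb product B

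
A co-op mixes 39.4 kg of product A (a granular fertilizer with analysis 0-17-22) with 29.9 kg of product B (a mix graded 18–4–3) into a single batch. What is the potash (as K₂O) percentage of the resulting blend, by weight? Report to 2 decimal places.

13.80% K₂O

Total mass = 39.4 + 29.9 = 69.3 kg.
K₂O mass = 22%×39.4 + 3%×29.9 = 9.565 kg.
% K₂O = 9.565 / 69.3 = 13.8023%.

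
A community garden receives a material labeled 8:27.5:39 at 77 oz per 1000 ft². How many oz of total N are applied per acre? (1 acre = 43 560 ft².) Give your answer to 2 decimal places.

nitrogen per 1000 ft² = 77 × 8% = 6.16 oz.
Convert to per acre: 6.16 × 43.56 = 268.3296 oz.

268.33 oz N per acre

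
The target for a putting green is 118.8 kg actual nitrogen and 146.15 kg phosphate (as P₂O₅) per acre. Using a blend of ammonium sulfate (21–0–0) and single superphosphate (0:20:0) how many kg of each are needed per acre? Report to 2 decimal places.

With a, b = kg per acre of ammonium sulfate and single superphosphate:
N: 0.21·a + 0·b = 118.8
P₂O₅: 0·a + 0.2·b = 146.15
Solving simultaneously: a = 565.714, b = 730.75.

565.71 kg ammonium sulfate, 730.75 kg single superphosphate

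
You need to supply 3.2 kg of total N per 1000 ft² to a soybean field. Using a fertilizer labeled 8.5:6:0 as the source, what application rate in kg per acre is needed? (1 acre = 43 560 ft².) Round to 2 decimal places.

1639.91 kg of product per acre

Product per 1000 ft² = 3.2 / 8.5% = 37.6471 kg.
Convert to per acre: 37.6471 × 43.56 = 1639.906 kg.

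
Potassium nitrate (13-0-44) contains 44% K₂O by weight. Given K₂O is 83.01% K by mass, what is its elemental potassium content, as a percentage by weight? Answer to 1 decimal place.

%K = 44 × 0.8301 = 36.5244%.

36.5% K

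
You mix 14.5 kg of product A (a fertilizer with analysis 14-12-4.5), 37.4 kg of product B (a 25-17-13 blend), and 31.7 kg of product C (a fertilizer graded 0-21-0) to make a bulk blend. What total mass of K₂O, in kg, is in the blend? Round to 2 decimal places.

5.51 kg K₂O

K₂O mass = 4.5%×14.5 + 13%×37.4 + 0%×31.7 = 5.5145 kg.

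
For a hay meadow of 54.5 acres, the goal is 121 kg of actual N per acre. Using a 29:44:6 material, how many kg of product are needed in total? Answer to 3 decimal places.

Product per acre = 121 / 29% = 417.241 kg.
Total product = 417.241 × 54.5 = 22739.6552 kg.

22739.655 kg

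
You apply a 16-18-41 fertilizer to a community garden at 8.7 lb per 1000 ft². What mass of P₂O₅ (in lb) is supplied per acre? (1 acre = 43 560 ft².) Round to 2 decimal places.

P₂O₅ per 1000 ft² = 8.7 × 18% = 1.566 lb.
Convert to per acre: 1.566 × 43.56 = 68.21496 lb.

68.21 lb P₂O₅ per acre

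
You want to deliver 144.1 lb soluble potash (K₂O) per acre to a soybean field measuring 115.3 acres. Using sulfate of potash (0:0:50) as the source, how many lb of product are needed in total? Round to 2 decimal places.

Product per acre = 144.1 / 50% = 288.2 lb.
Total product = 288.2 × 115.3 = 33229.46 lb.

33229.46 lb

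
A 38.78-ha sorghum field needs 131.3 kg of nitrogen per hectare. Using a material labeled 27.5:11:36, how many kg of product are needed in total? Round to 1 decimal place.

Product per hectare = 131.3 / 27.5% = 477.455 kg.
Total product = 477.455 × 38.78 = 18515.69 kg.

18515.7 kg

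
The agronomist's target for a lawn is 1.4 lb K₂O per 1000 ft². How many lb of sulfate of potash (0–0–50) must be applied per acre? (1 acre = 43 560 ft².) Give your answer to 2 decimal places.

121.97 lb of product per acre

Product per 1000 ft² = 1.4 / 50% = 2.8 lb.
Convert to per acre: 2.8 × 43.56 = 121.968 lb.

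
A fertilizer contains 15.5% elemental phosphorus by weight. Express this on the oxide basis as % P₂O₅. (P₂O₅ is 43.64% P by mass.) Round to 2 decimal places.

35.52% P₂O₅

%P₂O₅ = 15.5 / 0.4364 = 35.5179%.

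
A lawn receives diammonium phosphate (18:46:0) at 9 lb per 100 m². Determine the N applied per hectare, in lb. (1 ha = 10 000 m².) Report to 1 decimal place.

162.0 lb N per hectare

nitrogen per 100 m² = 9 × 18% = 1.62 lb.
Convert to per hectare: 1.62 × 100 = 162 lb.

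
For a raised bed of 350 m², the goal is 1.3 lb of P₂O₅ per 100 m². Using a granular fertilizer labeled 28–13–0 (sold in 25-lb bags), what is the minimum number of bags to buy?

2 bags

Product per 100 m² = 1.3 / 13% = 10 lb.
Total product = 10 × 350 / 100 = 35 lb.
Bags = ⌈35 / 25⌉ = 2.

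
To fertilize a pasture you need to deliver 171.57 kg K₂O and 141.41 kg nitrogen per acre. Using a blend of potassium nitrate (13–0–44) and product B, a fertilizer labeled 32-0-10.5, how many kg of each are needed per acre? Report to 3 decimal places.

Per-acre balance (a = potassium nitrate, b = product B):
K₂O: 0.44·a + 0.105·b = 171.57
N: 0.13·a + 0.32·b = 141.41
From row1: a = (171.57 − 0.105·b) / 0.44.
Into row2: 0.13·(171.57 − 0.105·b)/0.44 + 0.32·b = 141.41 → b = 313.9308, a = 315.0165.

315.017 kg potassium nitrate, 313.931 kg product B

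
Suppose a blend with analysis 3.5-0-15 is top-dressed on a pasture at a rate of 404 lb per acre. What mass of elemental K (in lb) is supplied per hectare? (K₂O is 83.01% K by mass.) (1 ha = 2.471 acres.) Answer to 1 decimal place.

K₂O per acre = 404 × 15% = 60.6 lb.
Elemental K = 60.6 × 0.8301 = 50.3041 lb per acre.
Convert to per hectare: 50.3041 × 2.471 = 124.301 lb.

124.3 lb K per hectare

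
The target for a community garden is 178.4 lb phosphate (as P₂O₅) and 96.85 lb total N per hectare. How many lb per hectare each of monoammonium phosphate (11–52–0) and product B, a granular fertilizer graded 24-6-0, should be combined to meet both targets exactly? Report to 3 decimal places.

313.071 lb monoammonium phosphate, 260.051 lb product B

With a, b = lb per hectare of monoammonium phosphate and product B:
P₂O₅: 0.52·a + 0.06·b = 178.4
N: 0.11·a + 0.24·b = 96.85
Eliminate a: (row1) − 0.52/0.11·(row2) → -1.07455·b = -279.436, so b = 260.0508.
Back-substitute: a = (178.4 − 0.06·260.0508) / 0.52 = 313.0711.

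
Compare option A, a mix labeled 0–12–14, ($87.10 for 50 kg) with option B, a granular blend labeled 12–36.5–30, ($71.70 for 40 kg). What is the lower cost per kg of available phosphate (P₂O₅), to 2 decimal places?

$4.91 per kg P₂O₅ (option B)

option A: P₂O₅ per bag = 50 × 12% = 6 kg; cost = 87.10 / 6 = $14.5167/kg P₂O₅.
option B: P₂O₅ per bag = 40 × 36.5% = 14.6 kg; cost = 71.70 / 14.6 = $4.9110/kg P₂O₅.
option B is cheaper.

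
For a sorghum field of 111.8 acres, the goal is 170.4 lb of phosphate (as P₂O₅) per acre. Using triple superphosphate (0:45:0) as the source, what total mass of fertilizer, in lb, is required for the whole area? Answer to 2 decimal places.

42334.93 lb

Product per acre = 170.4 / 45% = 378.667 lb.
Total product = 378.667 × 111.8 = 42334.933 lb.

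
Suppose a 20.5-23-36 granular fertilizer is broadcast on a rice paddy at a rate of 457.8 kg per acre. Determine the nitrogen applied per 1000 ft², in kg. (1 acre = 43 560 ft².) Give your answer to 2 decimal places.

2.15 kg N per thousand sq ft

nitrogen per acre = 457.8 × 20.5% = 93.849 kg.
Convert to per 1000 ft²: 93.849 × 0.0229568 = 2.15448 kg.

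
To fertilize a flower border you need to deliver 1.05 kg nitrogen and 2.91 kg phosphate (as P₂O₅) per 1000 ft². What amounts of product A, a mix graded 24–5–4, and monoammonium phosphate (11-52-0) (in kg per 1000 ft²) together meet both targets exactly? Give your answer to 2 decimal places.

1.89 kg product A, 5.41 kg monoammonium phosphate

Let a = kg of product A, b = kg of monoammonium phosphate (per 1000 ft²).
N: 0.24·a + 0.11·b = 1.05
P₂O₅: 0.05·a + 0.52·b = 2.91
Eliminate a: (row1) − 0.24/0.05·(row2) → -2.386·b = -12.918, so b = 5.41408.
Back-substitute: a = (1.05 − 0.11·5.41408) / 0.24 = 1.89355.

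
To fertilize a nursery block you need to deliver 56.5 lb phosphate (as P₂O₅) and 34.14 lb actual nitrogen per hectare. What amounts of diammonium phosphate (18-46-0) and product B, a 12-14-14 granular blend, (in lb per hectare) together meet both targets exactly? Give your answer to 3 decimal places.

66.680 lb diammonium phosphate, 184.480 lb product B

Per-hectare balance (a = diammonium phosphate, b = product B):
P₂O₅: 0.46·a + 0.14·b = 56.5
N: 0.18·a + 0.12·b = 34.14
Eliminate a: (row1) − 0.46/0.18·(row2) → -0.166667·b = -30.7467, so b = 184.48.
Back-substitute: a = (56.5 − 0.14·184.48) / 0.46 = 66.68.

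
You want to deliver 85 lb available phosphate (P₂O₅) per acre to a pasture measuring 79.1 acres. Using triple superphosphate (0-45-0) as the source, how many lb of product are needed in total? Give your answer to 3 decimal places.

Product per acre = 85 / 45% = 188.889 lb.
Total product = 188.889 × 79.1 = 14941.1111 lb.

14941.111 lb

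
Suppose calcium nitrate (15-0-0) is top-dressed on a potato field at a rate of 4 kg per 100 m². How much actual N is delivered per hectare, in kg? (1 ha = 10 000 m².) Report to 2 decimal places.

60.00 kg N per hectare

nitrogen per 100 m² = 4 × 15% = 0.6 kg.
Convert to per hectare: 0.6 × 100 = 60 kg.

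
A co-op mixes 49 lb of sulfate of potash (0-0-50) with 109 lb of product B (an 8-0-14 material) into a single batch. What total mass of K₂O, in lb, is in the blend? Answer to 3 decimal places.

K₂O mass = 50%×49 + 14%×109 = 39.76 lb.

39.760 lb K₂O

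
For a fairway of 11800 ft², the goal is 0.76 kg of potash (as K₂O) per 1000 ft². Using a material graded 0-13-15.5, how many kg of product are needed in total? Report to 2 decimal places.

Product per 1000 ft² = 0.76 / 15.5% = 4.90323 kg.
Total product = 4.90323 × 11800 / 1000 = 57.8581 kg.

57.86 kg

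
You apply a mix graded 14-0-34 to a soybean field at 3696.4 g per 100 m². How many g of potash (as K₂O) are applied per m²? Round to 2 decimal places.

K₂O per 100 m² = 3696.4 × 34% = 1256.78 g.
Convert to per m²: 1256.78 × 0.01 = 12.5678 g.

12.57 g K₂O per sq m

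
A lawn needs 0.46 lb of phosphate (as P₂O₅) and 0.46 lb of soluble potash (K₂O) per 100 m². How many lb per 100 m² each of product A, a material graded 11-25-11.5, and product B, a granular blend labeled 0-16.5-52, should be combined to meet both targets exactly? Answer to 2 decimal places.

1.47 lb product A, 0.56 lb product B

Per-100 m² balance (a = product A, b = product B):
P₂O₅: 0.25·a + 0.165·b = 0.46
K₂O: 0.115·a + 0.52·b = 0.46
Eliminate a: (row1) − 0.25/0.115·(row2) → -0.965435·b = -0.54, so b = 0.559333.
Back-substitute: a = (0.46 − 0.165·0.559333) / 0.25 = 1.47084.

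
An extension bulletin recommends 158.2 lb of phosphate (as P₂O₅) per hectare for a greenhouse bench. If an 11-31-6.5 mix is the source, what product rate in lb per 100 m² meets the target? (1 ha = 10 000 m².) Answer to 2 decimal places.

5.10 lb of product per hundred sq m

Product per hectare = 158.2 / 31% = 510.323 lb.
Convert to per 100 m²: 510.323 × 0.01 = 5.10323 lb.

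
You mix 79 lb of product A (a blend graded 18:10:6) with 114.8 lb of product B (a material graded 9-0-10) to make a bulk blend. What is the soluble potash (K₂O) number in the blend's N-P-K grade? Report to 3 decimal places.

Total mass = 79 + 114.8 = 193.8 lb.
K₂O mass = 6%×79 + 10%×114.8 = 16.22 lb.
% K₂O = 16.22 / 193.8 = 8.36945%.

8.369% K₂O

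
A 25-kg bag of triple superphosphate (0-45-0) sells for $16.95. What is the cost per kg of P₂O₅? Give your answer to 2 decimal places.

$1.51 per kg P₂O₅

P₂O₅ in bag = 25 × 45% = 11.25 kg.
Cost per kg P₂O₅ = $16.95 / 11.25 = $1.5067.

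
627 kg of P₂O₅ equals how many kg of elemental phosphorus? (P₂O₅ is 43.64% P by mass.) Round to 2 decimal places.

P = 627 × 0.4364 = 273.623 kg.

273.62 kg P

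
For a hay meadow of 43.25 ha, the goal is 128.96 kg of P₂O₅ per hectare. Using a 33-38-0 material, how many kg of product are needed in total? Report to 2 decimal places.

Product per hectare = 128.96 / 38% = 339.368 kg.
Total product = 339.368 × 43.25 = 14677.684 kg.

14677.68 kg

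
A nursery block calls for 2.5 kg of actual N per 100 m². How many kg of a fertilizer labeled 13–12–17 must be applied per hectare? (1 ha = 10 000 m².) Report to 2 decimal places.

Product per 100 m² = 2.5 / 13% = 19.2308 kg.
Convert to per hectare: 19.2308 × 100 = 1923.077 kg.

1923.08 kg of product per hectare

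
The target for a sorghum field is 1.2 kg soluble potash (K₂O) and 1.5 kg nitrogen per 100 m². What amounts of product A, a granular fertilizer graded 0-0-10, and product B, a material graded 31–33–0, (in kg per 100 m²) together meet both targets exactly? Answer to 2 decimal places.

Per-100 m² balance (a = product A, b = product B):
K₂O: 0.1·a + 0·b = 1.2
N: 0·a + 0.31·b = 1.5
Solving simultaneously: a = 12, b = 4.83871.

12.00 kg product A, 4.84 kg product B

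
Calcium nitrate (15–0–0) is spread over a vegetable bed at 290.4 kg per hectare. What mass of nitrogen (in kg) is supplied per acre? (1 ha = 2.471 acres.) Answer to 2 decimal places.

nitrogen per hectare = 290.4 × 15% = 43.56 kg.
Convert to per acre: 43.56 × 0.404694 = 17.6285 kg.

17.63 kg N per acre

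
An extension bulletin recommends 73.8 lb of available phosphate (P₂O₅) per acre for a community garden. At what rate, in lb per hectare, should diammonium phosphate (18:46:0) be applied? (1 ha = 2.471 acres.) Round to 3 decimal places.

396.434 lb of product per hectare

Product per acre = 73.8 / 46% = 160.435 lb.
Convert to per hectare: 160.435 × 2.471 = 396.4343 lb.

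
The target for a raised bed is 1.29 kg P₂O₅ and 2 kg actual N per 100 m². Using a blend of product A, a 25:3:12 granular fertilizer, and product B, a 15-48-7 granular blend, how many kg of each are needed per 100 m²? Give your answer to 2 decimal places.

With a, b = kg per 100 m² of product A and product B:
P₂O₅: 0.03·a + 0.48·b = 1.29
N: 0.25·a + 0.15·b = 2
Eliminate a: (row1) − 0.03/0.25·(row2) → 0.462·b = 1.05, so b = 2.27273.
Back-substitute: a = (1.29 − 0.48·2.27273) / 0.03 = 6.63636.

6.64 kg product A, 2.27 kg product B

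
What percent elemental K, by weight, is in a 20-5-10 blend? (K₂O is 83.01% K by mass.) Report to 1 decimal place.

%K = 10 × 0.8301 = 8.301%.

8.3% K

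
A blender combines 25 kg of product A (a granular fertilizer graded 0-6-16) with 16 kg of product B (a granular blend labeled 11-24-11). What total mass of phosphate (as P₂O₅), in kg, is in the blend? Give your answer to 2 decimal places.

P₂O₅ mass = 6%×25 + 24%×16 = 5.34 kg.

5.34 kg P₂O₅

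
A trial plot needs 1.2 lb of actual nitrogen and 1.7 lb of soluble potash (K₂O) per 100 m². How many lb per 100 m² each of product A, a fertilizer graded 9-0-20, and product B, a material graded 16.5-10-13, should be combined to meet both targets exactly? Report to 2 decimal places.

5.85 lb product A, 4.08 lb product B

Let a = lb of product A, b = lb of product B (per 100 m²).
N: 0.09·a + 0.165·b = 1.2
K₂O: 0.2·a + 0.13·b = 1.7
From row1: a = (1.2 − 0.165·b) / 0.09.
Into row2: 0.2·(1.2 − 0.165·b)/0.09 + 0.13·b = 1.7 → b = 4.08451, a = 5.84507.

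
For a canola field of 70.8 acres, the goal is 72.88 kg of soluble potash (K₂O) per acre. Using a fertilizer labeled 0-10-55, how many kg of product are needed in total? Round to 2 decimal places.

9381.64 kg

Product per acre = 72.88 / 55% = 132.509 kg.
Total product = 132.509 × 70.8 = 9381.644 kg.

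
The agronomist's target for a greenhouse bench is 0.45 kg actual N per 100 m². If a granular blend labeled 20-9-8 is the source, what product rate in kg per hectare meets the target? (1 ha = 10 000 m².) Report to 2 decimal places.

Product per 100 m² = 0.45 / 20% = 2.25 kg.
Convert to per hectare: 2.25 × 100 = 225 kg.

225.00 kg of product per hectare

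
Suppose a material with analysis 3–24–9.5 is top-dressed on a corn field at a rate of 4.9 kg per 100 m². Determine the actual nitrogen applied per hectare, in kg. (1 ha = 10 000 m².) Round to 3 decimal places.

14.700 kg N per hectare

nitrogen per 100 m² = 4.9 × 3% = 0.147 kg.
Convert to per hectare: 0.147 × 100 = 14.7 kg.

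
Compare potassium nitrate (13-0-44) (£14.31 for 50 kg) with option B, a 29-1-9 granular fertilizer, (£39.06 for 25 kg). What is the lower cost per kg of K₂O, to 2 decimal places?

£0.65 per kg K₂O (potassium nitrate)

potassium nitrate: K₂O per bag = 50 × 44% = 22 kg; cost = 14.31 / 22 = £0.6505/kg K₂O.
option B: K₂O per bag = 25 × 9% = 2.25 kg; cost = 39.06 / 2.25 = £17.3600/kg K₂O.
potassium nitrate is cheaper.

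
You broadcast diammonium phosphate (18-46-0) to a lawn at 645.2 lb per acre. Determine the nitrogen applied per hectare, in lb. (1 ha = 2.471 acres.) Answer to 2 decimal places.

nitrogen per acre = 645.2 × 18% = 116.136 lb.
Convert to per hectare: 116.136 × 2.471 = 286.972 lb.

286.97 lb N per hectare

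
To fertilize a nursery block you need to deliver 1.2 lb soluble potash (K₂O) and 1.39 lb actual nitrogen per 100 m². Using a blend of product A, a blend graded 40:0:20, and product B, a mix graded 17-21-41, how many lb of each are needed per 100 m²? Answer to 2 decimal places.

2.81 lb product A, 1.55 lb product B

With a, b = lb per 100 m² of product A and product B:
K₂O: 0.2·a + 0.41·b = 1.2
N: 0.4·a + 0.17·b = 1.39
Eliminate b: (row1) − 0.41/0.17·(row2) → -0.764706·a = -2.15235, so a = 2.81462.
Then b = (1.39 − 0.4·2.81462) / 0.17 = 1.55385.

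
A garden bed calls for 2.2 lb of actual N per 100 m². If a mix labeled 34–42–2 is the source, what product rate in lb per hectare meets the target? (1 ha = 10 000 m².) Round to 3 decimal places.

647.059 lb of product per hectare

Product per 100 m² = 2.2 / 34% = 6.47059 lb.
Convert to per hectare: 6.47059 × 100 = 647.0588 lb.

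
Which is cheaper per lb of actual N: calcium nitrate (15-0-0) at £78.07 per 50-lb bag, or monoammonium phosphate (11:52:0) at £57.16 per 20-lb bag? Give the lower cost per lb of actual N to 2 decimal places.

£10.41 per lb N (calcium nitrate)

calcium nitrate: N per bag = 50 × 15% = 7.5 lb; cost = 78.07 / 7.5 = £10.4093/lb N.
monoammonium phosphate: N per bag = 20 × 11% = 2.2 lb; cost = 57.16 / 2.2 = £25.9818/lb N.
calcium nitrate is cheaper.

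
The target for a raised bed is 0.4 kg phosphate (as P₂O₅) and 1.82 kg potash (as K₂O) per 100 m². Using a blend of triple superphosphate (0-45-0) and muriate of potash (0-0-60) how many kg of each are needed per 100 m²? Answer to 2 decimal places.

0.89 kg triple superphosphate, 3.03 kg muriate of potash

Let a = kg of triple superphosphate, b = kg of muriate of potash (per 100 m²).
P₂O₅: 0.45·a + 0·b = 0.4
K₂O: 0·a + 0.6·b = 1.82
Solving simultaneously: a = 0.888889, b = 3.03333.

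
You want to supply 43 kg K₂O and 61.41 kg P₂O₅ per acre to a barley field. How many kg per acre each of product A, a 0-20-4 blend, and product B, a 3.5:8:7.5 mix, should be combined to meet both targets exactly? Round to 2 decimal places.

98.79 kg product A, 520.64 kg product B

Per-acre balance (a = product A, b = product B):
K₂O: 0.04·a + 0.075·b = 43
P₂O₅: 0.2·a + 0.08·b = 61.41
From row1: a = (43 − 0.075·b) / 0.04.
Into row2: 0.2·(43 − 0.075·b)/0.04 + 0.08·b = 61.41 → b = 520.644, a = 98.7924.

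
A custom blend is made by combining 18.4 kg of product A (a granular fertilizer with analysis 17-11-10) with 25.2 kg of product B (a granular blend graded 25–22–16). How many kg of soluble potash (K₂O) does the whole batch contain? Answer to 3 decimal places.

K₂O mass = 10%×18.4 + 16%×25.2 = 5.872 kg.

5.872 kg K₂O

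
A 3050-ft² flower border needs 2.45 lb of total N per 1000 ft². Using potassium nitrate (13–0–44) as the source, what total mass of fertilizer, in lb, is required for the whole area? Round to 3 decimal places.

57.481 lb

Product per 1000 ft² = 2.45 / 13% = 18.8462 lb.
Total product = 18.8462 × 3050 / 1000 = 57.4808 lb.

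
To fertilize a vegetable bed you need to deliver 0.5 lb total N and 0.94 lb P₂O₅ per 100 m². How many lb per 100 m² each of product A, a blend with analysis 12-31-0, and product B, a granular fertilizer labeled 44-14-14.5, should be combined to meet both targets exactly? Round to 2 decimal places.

With a, b = lb per 100 m² of product A and product B:
N: 0.12·a + 0.44·b = 0.5
P₂O₅: 0.31·a + 0.14·b = 0.94
Solving simultaneously: a = 2.87291, b = 0.352843.

2.87 lb product A, 0.35 lb product B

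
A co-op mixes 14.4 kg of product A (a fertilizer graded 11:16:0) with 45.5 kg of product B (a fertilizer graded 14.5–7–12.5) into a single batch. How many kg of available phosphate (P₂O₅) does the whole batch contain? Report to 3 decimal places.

P₂O₅ mass = 16%×14.4 + 7%×45.5 = 5.489 kg.

5.489 kg P₂O₅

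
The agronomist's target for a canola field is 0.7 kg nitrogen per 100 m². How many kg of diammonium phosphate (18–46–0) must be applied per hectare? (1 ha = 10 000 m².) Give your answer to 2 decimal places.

Product per 100 m² = 0.7 / 18% = 3.88889 kg.
Convert to per hectare: 3.88889 × 100 = 388.889 kg.

388.89 kg of product per hectare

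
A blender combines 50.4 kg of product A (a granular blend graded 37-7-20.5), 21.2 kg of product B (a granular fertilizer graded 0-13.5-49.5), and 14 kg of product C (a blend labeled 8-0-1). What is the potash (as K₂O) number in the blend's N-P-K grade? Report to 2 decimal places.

24.49% K₂O

Total mass = 50.4 + 21.2 + 14 = 85.6 kg.
K₂O mass = 20.5%×50.4 + 49.5%×21.2 + 1%×14 = 20.966 kg.
% K₂O = 20.966 / 85.6 = 24.493%.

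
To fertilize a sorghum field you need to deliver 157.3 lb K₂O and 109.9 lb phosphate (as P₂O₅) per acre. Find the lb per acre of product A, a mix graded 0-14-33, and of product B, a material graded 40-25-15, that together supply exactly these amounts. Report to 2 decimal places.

371.38 lb product A, 231.63 lb product B

With a, b = lb per acre of product A and product B:
K₂O: 0.33·a + 0.15·b = 157.3
P₂O₅: 0.14·a + 0.25·b = 109.9
Eliminate a: (row1) − 0.33/0.14·(row2) → -0.439286·b = -101.75, so b = 231.626.
Back-substitute: a = (157.3 − 0.15·231.626) / 0.33 = 371.382.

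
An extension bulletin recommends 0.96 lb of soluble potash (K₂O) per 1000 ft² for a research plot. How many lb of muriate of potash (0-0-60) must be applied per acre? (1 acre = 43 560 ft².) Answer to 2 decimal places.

69.70 lb of product per acre

Product per 1000 ft² = 0.96 / 60% = 1.6 lb.
Convert to per acre: 1.6 × 43.56 = 69.696 lb.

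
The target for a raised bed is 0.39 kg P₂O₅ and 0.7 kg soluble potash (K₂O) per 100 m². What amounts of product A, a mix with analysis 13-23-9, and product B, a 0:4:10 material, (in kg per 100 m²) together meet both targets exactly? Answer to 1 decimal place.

0.6 kg product A, 6.5 kg product B

Per-100 m² balance (a = product A, b = product B):
P₂O₅: 0.23·a + 0.04·b = 0.39
K₂O: 0.09·a + 0.1·b = 0.7
Eliminate a: (row1) − 0.23/0.09·(row2) → -0.215556·b = -1.39889, so b = 6.48969.
Back-substitute: a = (0.39 − 0.04·6.48969) / 0.23 = 0.56701.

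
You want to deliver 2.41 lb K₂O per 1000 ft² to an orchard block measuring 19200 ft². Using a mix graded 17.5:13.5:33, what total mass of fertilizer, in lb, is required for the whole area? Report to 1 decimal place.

140.2 lb

Product per 1000 ft² = 2.41 / 33% = 7.30303 lb.
Total product = 7.30303 × 19200 / 1000 = 140.218 lb.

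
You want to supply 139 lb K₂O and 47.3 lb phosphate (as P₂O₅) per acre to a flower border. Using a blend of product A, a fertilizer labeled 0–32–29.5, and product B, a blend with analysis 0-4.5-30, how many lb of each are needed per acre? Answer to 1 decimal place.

Let a = lb of product A, b = lb of product B (per acre).
K₂O: 0.295·a + 0.3·b = 139
P₂O₅: 0.32·a + 0.045·b = 47.3
Solving simultaneously: a = 95.9202, b = 369.012.

95.9 lb product A, 369.0 lb product B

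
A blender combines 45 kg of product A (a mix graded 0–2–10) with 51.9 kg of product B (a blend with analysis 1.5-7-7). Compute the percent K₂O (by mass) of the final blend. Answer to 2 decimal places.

8.39% K₂O

Total mass = 45 + 51.9 = 96.9 kg.
K₂O mass = 10%×45 + 7%×51.9 = 8.133 kg.
% K₂O = 8.133 / 96.9 = 8.39319%.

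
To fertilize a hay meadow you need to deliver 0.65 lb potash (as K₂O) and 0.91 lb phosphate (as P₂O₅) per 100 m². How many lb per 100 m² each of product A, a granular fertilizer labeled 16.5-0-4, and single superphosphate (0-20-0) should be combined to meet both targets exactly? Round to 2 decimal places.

16.25 lb product A, 4.55 lb single superphosphate

Let a = lb of product A, b = lb of single superphosphate (per 100 m²).
K₂O: 0.04·a + 0·b = 0.65
P₂O₅: 0·a + 0.2·b = 0.91
Solving simultaneously: a = 16.25, b = 4.55.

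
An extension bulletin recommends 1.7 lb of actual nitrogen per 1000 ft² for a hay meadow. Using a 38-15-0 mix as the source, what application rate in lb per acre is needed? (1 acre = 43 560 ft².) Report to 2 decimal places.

194.87 lb of product per acre

Product per 1000 ft² = 1.7 / 38% = 4.47368 lb.
Convert to per acre: 4.47368 × 43.56 = 194.874 lb.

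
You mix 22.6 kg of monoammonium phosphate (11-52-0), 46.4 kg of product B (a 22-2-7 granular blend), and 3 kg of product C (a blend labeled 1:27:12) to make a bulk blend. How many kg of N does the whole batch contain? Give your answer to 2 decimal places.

N mass = 11%×22.6 + 22%×46.4 + 1%×3 = 12.724 kg.

12.72 kg N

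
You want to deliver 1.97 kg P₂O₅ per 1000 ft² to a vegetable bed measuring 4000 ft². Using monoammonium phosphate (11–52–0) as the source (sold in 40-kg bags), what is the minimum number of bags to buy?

1 bags

Product per 1000 ft² = 1.97 / 52% = 3.78846 kg.
Total product = 3.78846 × 4000 / 1000 = 15.1538 kg.
Bags = ⌈15.1538 / 40⌉ = 1.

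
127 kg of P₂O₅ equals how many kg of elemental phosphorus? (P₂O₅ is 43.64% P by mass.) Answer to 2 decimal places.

55.42 kg P

P = 127 × 0.4364 = 55.4228 kg.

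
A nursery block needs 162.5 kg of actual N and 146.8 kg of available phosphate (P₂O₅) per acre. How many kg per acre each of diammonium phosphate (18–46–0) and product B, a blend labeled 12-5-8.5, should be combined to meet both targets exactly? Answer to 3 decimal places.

Let a = kg of diammonium phosphate, b = kg of product B (per acre).
N: 0.18·a + 0.12·b = 162.5
P₂O₅: 0.46·a + 0.05·b = 146.8
From row1: a = (162.5 − 0.12·b) / 0.18.
Into row2: 0.46·(162.5 − 0.12·b)/0.18 + 0.05·b = 146.8 → b = 1046.0173, a = 205.4329.

205.433 kg diammonium phosphate, 1046.017 kg product B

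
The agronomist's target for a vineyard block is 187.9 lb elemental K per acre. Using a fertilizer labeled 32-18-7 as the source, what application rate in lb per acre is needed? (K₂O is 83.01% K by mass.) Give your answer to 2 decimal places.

3233.69 lb of product per acre

As K₂O: 187.9 / 0.8301 = 226.358 lb per acre.
Product per acre = 226.358 / 7% = 3233.6896 lb.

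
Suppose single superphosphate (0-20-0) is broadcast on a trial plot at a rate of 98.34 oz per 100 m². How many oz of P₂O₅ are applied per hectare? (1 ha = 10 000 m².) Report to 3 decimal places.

P₂O₅ per 100 m² = 98.34 × 20% = 19.668 oz.
Convert to per hectare: 19.668 × 100 = 1966.8 oz.

1966.800 oz P₂O₅ per hectare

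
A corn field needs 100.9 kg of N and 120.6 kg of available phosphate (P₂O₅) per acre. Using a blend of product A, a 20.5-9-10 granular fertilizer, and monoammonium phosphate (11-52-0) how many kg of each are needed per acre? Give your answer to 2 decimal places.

Per-acre balance (a = product A, b = monoammonium phosphate):
N: 0.205·a + 0.11·b = 100.9
P₂O₅: 0.09·a + 0.52·b = 120.6
Eliminate a: (row1) − 0.205/0.09·(row2) → -1.07444·b = -173.8, so b = 161.758.
Back-substitute: a = (100.9 − 0.11·161.758) / 0.205 = 405.398.

405.40 kg product A, 161.76 kg monoammonium phosphate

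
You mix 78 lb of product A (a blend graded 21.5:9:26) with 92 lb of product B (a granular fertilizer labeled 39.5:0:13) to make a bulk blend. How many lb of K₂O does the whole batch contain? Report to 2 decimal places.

32.24 lb K₂O

K₂O mass = 26%×78 + 13%×92 = 32.24 lb.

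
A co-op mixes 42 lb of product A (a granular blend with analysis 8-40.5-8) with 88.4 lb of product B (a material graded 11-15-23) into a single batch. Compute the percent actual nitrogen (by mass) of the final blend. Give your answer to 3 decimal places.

10.034% N

Total mass = 42 + 88.4 = 130.4 lb.
N mass = 8%×42 + 11%×88.4 = 13.084 lb.
% N = 13.084 / 130.4 = 10.0337%.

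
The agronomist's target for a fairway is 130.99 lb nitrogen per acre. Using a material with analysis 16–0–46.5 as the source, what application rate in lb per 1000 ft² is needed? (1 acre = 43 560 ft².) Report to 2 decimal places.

18.79 lb of product per thousand sq ft

Product per acre = 130.99 / 16% = 818.688 lb.
Convert to per 1000 ft²: 818.688 × 0.0229568 = 18.7945 lb.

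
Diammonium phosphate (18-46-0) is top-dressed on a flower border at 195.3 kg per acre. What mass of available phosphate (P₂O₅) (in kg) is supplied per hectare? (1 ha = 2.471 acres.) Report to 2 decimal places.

221.99 kg P₂O₅ per hectare

P₂O₅ per acre = 195.3 × 46% = 89.838 kg.
Convert to per hectare: 89.838 × 2.471 = 221.9897 kg.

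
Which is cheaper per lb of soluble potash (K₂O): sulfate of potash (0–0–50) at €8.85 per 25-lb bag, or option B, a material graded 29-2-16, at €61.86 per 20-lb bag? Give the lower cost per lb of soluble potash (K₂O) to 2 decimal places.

sulfate of potash: K₂O per bag = 25 × 50% = 12.5 lb; cost = 8.85 / 12.5 = €0.7080/lb K₂O.
option B: K₂O per bag = 20 × 16% = 3.2 lb; cost = 61.86 / 3.2 = €19.3312/lb K₂O.
sulfate of potash is cheaper.

€0.71 per lb K₂O (sulfate of potash)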